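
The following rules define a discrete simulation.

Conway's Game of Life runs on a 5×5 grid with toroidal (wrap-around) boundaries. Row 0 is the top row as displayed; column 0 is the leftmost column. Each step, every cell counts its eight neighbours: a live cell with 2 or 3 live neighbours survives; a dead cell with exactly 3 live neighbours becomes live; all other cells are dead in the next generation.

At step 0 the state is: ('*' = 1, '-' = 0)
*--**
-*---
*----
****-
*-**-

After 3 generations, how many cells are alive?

0) *--**
-*---
*----
****-
*-**-
1) *--*-
-*---
*---*
*--*-
-----
2) -----
-*---
**--*
*----
-----
3) -----
-*---
-*--*
**--*
-----

6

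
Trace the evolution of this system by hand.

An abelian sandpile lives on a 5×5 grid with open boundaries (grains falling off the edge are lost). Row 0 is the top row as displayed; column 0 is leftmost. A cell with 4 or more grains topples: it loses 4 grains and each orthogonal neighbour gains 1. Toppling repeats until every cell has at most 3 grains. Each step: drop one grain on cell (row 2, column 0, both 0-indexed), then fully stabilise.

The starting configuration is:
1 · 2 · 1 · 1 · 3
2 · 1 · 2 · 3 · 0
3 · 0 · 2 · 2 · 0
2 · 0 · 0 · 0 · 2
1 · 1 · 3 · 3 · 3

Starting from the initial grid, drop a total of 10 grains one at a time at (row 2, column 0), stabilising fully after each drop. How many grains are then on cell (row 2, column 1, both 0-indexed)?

3

k=0  1 · 2 · 1 · 1 · 3
2 · 1 · 2 · 3 · 0
3 · 0 · 2 · 2 · 0
2 · 0 · 0 · 0 · 2
1 · 1 · 3 · 3 · 3
k=1  1 · 2 · 1 · 1 · 3
3 · 1 · 2 · 3 · 0
0 · 1 · 2 · 2 · 0
3 · 0 · 0 · 0 · 2
1 · 1 · 3 · 3 · 3
k=2  1 · 2 · 1 · 1 · 3
3 · 1 · 2 · 3 · 0
1 · 1 · 2 · 2 · 0
3 · 0 · 0 · 0 · 2
1 · 1 · 3 · 3 · 3
k=3  1 · 2 · 1 · 1 · 3
3 · 1 · 2 · 3 · 0
2 · 1 · 2 · 2 · 0
3 · 0 · 0 · 0 · 2
1 · 1 · 3 · 3 · 3
k=4  1 · 2 · 1 · 1 · 3
3 · 1 · 2 · 3 · 0
3 · 1 · 2 · 2 · 0
3 · 0 · 0 · 0 · 2
1 · 1 · 3 · 3 · 3
k=5  2 · 2 · 1 · 1 · 3
0 · 2 · 2 · 3 · 0
2 · 2 · 2 · 2 · 0
0 · 1 · 0 · 0 · 2
2 · 1 · 3 · 3 · 3
k=6  2 · 2 · 1 · 1 · 3
0 · 2 · 2 · 3 · 0
3 · 2 · 2 · 2 · 0
0 · 1 · 0 · 0 · 2
2 · 1 · 3 · 3 · 3
k=7  2 · 2 · 1 · 1 · 3
1 · 2 · 2 · 3 · 0
0 · 3 · 2 · 2 · 0
1 · 1 · 0 · 0 · 2
2 · 1 · 3 · 3 · 3
k=8  2 · 2 · 1 · 1 · 3
1 · 2 · 2 · 3 · 0
1 · 3 · 2 · 2 · 0
1 · 1 · 0 · 0 · 2
2 · 1 · 3 · 3 · 3
k=9  2 · 2 · 1 · 1 · 3
1 · 2 · 2 · 3 · 0
2 · 3 · 2 · 2 · 0
1 · 1 · 0 · 0 · 2
2 · 1 · 3 · 3 · 3
k=10  2 · 2 · 1 · 1 · 3
1 · 2 · 2 · 3 · 0
3 · 3 · 2 · 2 · 0
1 · 1 · 0 · 0 · 2
2 · 1 · 3 · 3 · 3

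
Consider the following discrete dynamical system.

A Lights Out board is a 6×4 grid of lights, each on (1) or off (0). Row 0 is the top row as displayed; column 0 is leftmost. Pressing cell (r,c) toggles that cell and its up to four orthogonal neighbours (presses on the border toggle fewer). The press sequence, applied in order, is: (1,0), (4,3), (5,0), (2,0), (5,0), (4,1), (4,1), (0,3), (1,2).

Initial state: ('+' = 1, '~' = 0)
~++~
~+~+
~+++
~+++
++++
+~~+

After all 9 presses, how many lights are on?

gen 0: ~++~
~+~+
~+++
~+++
++++
+~~+
gen 1: +++~
+~~+
++++
~+++
++++
+~~+
gen 2: +++~
+~~+
++++
~++~
++~~
+~~~
gen 3: +++~
+~~+
++++
~++~
~+~~
~+~~
gen 4: +++~
~~~+
~~++
+++~
~+~~
~+~~
gen 5: +++~
~~~+
~~++
+++~
++~~
+~~~
gen 6: +++~
~~~+
~~++
+~+~
~~+~
++~~
gen 7: +++~
~~~+
~~++
+++~
++~~
+~~~
gen 8: ++~+
~~~~
~~++
+++~
++~~
+~~~
gen 9: ++++
~+++
~~~+
+++~
++~~
+~~~

14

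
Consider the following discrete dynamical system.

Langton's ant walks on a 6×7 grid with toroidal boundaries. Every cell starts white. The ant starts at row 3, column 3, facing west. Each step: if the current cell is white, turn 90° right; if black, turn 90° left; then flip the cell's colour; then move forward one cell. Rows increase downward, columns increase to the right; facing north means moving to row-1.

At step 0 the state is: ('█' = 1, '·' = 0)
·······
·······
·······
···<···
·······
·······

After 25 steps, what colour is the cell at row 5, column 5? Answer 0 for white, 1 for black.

0

0) ·······
·······
·······
···<···
·······
·······
1) ·······
·······
···^···
···█···
·······
·······
2) ·······
·······
···█>··
···█···
·······
·······
3) ·······
·······
···██··
···█v··
·······
·······
4) ·······
·······
···██··
···<█··
·······
·······
5) ·······
·······
···██··
····█··
···v···
·······
6) ·······
·······
···██··
····█··
··<█···
·······
7) ·······
·······
···██··
··^·█··
··██···
·······
8) ·······
·······
···██··
··█>█··
··██···
·······
9) ·······
·······
···██··
··███··
··█v···
·······
10) ·······
·······
···██··
··███··
··█·>··
·······
11) ·······
·······
···██··
··███··
··█·█··
····v··
12) ·······
·······
···██··
··███··
··█·█··
···<█··
13) ·······
·······
···██··
··███··
··█^█··
···██··
14) ·······
·······
···██··
··███··
··██>··
···██··
15) ·······
·······
···██··
··██^··
··██···
···██··
16) ·······
·······
···██··
··█<···
··██···
···██··
17) ·······
·······
···██··
··█····
··█v···
···██··
18) ·······
·······
···██··
··█····
··█·>··
···██··
19) ·······
·······
···██··
··█····
··█·█··
···█v··
20) ·······
·······
···██··
··█····
··█·█··
···█·>·
21) ·····v·
·······
···██··
··█····
··█·█··
···█·█·
22) ····<█·
·······
···██··
··█····
··█·█··
···█·█·
23) ····██·
·······
···██··
··█····
··█·█··
···█^█·
24) ····██·
·······
···██··
··█····
··█·█··
···██>·
25) ····██·
·······
···██··
··█····
··█·█^·
···██··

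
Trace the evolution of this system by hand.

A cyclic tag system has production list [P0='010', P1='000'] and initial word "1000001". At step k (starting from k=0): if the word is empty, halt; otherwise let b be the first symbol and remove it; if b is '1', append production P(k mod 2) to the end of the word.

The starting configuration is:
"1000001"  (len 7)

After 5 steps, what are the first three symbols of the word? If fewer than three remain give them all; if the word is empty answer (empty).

010

gen 0: "1000001"  (len 7)
gen 1: "000001010"  (len 9)
gen 2: "00001010"  (len 8)
gen 3: "0001010"  (len 7)
gen 4: "001010"  (len 6)
gen 5: "01010"  (len 5)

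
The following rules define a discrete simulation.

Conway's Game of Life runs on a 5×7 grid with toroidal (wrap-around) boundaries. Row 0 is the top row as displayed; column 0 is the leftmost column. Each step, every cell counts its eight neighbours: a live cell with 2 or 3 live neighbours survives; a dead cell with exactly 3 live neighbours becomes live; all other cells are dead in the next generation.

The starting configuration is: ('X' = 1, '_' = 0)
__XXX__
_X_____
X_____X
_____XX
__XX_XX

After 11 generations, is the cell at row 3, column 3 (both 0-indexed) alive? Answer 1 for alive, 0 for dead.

0

0) __XXX__
_X_____
X_____X
_____XX
__XX_XX
1) _X__XX_
XXXX___
X____XX
____X__
__X___X
2) ____XXX
__XX___
X_XXXXX
X______
___XX__
3) __X__X_
XXX____
X_X_XXX
XXX____
___XX_X
4) X_X_XXX
X_X_X__
_____X_
__X____
X__XXXX
5) __X____
X___X__
_X_X___
___X___
X_X____
6) ___X___
_XXX___
__XXX__
_X_X___
_XXX___
7) ____X__
_X_____
____X__
_X_____
_X_XX__
8) __XXX__
_______
_______
__XXX__
__XXX__
9) __X_X__
___X___
___X___
__X_X__
_X___X_
10) __XXX__
__XXX__
__XXX__
__XXX__
_XX_XX_
11) _______
_X___X_
_X___X_
_______
_X___X_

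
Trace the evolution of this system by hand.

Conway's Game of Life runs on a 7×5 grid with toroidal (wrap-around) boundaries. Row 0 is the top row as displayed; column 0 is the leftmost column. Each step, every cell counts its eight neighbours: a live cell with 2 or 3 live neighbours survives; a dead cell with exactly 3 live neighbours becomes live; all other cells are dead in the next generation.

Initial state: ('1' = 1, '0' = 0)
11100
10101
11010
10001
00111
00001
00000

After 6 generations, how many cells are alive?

4

t=0: 11100
10101
11010
10001
00111
00001
00000
t=1: 10111
00000
00110
00000
00000
00001
11000
t=2: 10111
01000
00000
00000
00000
10000
01100
t=3: 10011
11111
00000
00000
00000
01000
00100
t=4: 00000
01100
11111
00000
00000
00000
11111
t=5: 00001
00001
10011
11111
00000
11111
11111
t=6: 01100
00000
00000
01100
00000
00000
00000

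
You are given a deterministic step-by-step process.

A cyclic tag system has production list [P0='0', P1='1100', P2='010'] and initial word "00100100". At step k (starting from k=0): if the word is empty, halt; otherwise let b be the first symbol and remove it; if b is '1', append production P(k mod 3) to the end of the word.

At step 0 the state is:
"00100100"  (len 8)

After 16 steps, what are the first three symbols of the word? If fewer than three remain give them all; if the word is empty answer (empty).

(empty)

[0] "00100100"  (len 8)
[1] "0100100"  (len 7)
[2] "100100"  (len 6)
[3] "00100010"  (len 8)
[4] "0100010"  (len 7)
[5] "100010"  (len 6)
[6] "00010010"  (len 8)
[7] "0010010"  (len 7)
[8] "010010"  (len 6)
[9] "10010"  (len 5)
[10] "00100"  (len 5)
[11] "0100"  (len 4)
[12] "100"  (len 3)
[13] "000"  (len 3)
[14] "00"  (len 2)
[15] "0"  (len 1)
[16] (halted — word empty)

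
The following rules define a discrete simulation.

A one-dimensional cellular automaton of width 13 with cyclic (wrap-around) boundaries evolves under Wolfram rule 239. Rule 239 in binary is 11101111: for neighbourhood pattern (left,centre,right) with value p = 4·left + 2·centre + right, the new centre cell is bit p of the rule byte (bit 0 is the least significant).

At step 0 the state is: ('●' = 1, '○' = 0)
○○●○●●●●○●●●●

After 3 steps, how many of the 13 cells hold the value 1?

gen 0: ○○●○●●●●○●●●●
gen 1: ○●●●●●●●●●●●●
gen 2: ●●●●●●●●●●●●●
gen 3: ●●●●●●●●●●●●●

13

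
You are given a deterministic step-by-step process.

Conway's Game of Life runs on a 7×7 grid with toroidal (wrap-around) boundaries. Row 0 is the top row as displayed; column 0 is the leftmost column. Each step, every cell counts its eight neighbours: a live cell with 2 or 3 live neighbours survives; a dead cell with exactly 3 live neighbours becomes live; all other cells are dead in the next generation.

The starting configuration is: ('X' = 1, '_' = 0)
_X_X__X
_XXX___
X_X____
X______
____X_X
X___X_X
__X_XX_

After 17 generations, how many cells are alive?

2

gen 0: _X_X__X
_XXX___
X_X____
X______
____X_X
X___X_X
__X_XX_
gen 1: XX___X_
___X___
X_XX___
XX____X
______X
X___X_X
_XX_X__
gen 2: XX_XX__
X__XX_X
X_XX__X
_XX___X
_X_____
XX_X__X
__XXX__
gen 3: XX____X
_______
____X__
___X__X
______X
XX_XX__
_____XX
gen 4: X____XX
X______
_______
_____X_
__XXXXX
X___X__
__X_XX_
gen 5: XX__XX_
X______
_______
___X_XX
___X__X
_XX____
XX_XX__
gen 6: __XXXX_
XX____X
______X
____XXX
X__XXXX
_X__X__
___XXXX
gen 7: _XX____
XXXXX_X
_______
___X___
X__X___
__X____
______X
gen 8: _____XX
X__X___
XX__X__
_______
__XX___
_______
_XX____
gen 9: XXX___X
XX__XX_
XX_____
_XXX___
_______
_X_X___
_______
gen 10: __X__XX
_____X_
___XX_X
XXX____
_X_X___
_______
_______
gen 11: _____XX
___X___
XXXXXXX
XX__X__
XX_____
_______
_______
gen 12: _______
_X_X___
_____XX
____X__
XX_____
_______
_______
gen 13: _______
_______
____XX_
X____XX
_______
_______
_______
gen 14: _______
_______
____XX_
____XXX
______X
_______
_______
gen 15: _______
_______
____X_X
____X_X
______X
_______
_______
gen 16: _______
_______
_______
X_____X
_____X_
_______
_______
gen 17: _______
_______
_______
______X
______X
_______
_______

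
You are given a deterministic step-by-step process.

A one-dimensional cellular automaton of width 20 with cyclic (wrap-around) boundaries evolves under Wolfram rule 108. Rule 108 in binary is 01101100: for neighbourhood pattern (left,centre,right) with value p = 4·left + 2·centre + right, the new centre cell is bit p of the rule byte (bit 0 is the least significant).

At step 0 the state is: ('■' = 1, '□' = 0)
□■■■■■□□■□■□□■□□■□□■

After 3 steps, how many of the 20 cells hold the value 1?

9

step 0: □■■■■■□□■□■□□■□□■□□■
step 1: ■■□□□■□□■■■□□■□□■□□■
step 2: □■□□□■□□■□■□□■□□■□□■
step 3: ■■□□□■□□■■■□□■□□■□□■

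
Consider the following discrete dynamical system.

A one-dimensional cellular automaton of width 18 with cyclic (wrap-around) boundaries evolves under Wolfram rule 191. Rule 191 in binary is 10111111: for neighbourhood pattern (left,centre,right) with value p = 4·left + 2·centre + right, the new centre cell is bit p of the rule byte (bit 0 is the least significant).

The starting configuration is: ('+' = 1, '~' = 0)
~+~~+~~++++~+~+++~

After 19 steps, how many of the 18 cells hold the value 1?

t=0: ~+~~+~~++++~+~+++~
t=1: ++++++++++~+++++~+
t=2: +++++++++~+++++~++
t=3: ++++++++~+++++~+++
t=4: +++++++~+++++~++++
t=5: ++++++~+++++~+++++
t=6: +++++~+++++~++++++
t=7: ++++~+++++~+++++++
t=8: +++~+++++~++++++++
t=9: ++~+++++~+++++++++
t=10: +~+++++~++++++++++
t=11: ~+++++~+++++++++++
t=12: +++++~+++++++++++~
t=13: ++++~+++++++++++~+
t=14: +++~+++++++++++~++
t=15: ++~+++++++++++~+++
t=16: +~+++++++++++~++++
t=17: ~+++++++++++~+++++
t=18: +++++++++++~+++++~
t=19: ++++++++++~+++++~+

16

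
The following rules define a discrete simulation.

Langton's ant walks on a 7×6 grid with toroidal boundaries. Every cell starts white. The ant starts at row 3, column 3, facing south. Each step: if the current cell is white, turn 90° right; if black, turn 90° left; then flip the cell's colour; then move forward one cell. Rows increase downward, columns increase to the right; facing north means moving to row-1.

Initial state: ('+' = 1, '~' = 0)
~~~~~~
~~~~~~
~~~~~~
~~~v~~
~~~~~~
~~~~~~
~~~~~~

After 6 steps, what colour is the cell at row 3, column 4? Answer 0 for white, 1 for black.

step 0: ~~~~~~
~~~~~~
~~~~~~
~~~v~~
~~~~~~
~~~~~~
~~~~~~
step 1: ~~~~~~
~~~~~~
~~~~~~
~~<+~~
~~~~~~
~~~~~~
~~~~~~
step 2: ~~~~~~
~~~~~~
~~^~~~
~~++~~
~~~~~~
~~~~~~
~~~~~~
step 3: ~~~~~~
~~~~~~
~~+>~~
~~++~~
~~~~~~
~~~~~~
~~~~~~
step 4: ~~~~~~
~~~~~~
~~++~~
~~+v~~
~~~~~~
~~~~~~
~~~~~~
step 5: ~~~~~~
~~~~~~
~~++~~
~~+~>~
~~~~~~
~~~~~~
~~~~~~
step 6: ~~~~~~
~~~~~~
~~++~~
~~+~+~
~~~~v~
~~~~~~
~~~~~~

1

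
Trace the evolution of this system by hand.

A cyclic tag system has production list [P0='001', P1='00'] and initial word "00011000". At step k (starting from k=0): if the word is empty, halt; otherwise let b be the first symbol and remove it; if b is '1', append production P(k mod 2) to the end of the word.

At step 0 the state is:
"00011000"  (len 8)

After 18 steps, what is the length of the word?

t=0: "00011000"  (len 8)
t=1: "0011000"  (len 7)
t=2: "011000"  (len 6)
t=3: "11000"  (len 5)
t=4: "100000"  (len 6)
t=5: "00000001"  (len 8)
t=6: "0000001"  (len 7)
t=7: "000001"  (len 6)
t=8: "00001"  (len 5)
t=9: "0001"  (len 4)
t=10: "001"  (len 3)
t=11: "01"  (len 2)
t=12: "1"  (len 1)
t=13: "001"  (len 3)
t=14: "01"  (len 2)
t=15: "1"  (len 1)
t=16: "00"  (len 2)
t=17: "0"  (len 1)
t=18: (halted — word empty)

0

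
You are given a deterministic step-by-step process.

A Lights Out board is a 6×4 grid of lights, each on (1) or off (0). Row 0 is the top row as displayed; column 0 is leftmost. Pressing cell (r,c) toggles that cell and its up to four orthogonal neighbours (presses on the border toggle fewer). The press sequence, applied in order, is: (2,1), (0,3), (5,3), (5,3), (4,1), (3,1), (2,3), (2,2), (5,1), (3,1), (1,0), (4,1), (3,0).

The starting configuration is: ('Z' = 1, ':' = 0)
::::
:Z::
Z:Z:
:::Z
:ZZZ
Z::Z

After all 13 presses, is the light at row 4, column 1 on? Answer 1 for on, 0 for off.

0

0) ::::
:Z::
Z:Z:
:::Z
:ZZZ
Z::Z
1) ::::
::::
:Z::
:Z:Z
:ZZZ
Z::Z
2) ::ZZ
:::Z
:Z::
:Z:Z
:ZZZ
Z::Z
3) ::ZZ
:::Z
:Z::
:Z:Z
:ZZ:
Z:Z:
4) ::ZZ
:::Z
:Z::
:Z:Z
:ZZZ
Z::Z
5) ::ZZ
:::Z
:Z::
:::Z
Z::Z
ZZ:Z
6) ::ZZ
:::Z
::::
ZZZZ
ZZ:Z
ZZ:Z
7) ::ZZ
::::
::ZZ
ZZZ:
ZZ:Z
ZZ:Z
8) ::ZZ
::Z:
:Z::
ZZ::
ZZ:Z
ZZ:Z
9) ::ZZ
::Z:
:Z::
ZZ::
Z::Z
::ZZ
10) ::ZZ
::Z:
::::
::Z:
ZZ:Z
::ZZ
11) Z:ZZ
ZZZ:
Z:::
::Z:
ZZ:Z
::ZZ
12) Z:ZZ
ZZZ:
Z:::
:ZZ:
::ZZ
:ZZZ
13) Z:ZZ
ZZZ:
::::
Z:Z:
Z:ZZ
:ZZZ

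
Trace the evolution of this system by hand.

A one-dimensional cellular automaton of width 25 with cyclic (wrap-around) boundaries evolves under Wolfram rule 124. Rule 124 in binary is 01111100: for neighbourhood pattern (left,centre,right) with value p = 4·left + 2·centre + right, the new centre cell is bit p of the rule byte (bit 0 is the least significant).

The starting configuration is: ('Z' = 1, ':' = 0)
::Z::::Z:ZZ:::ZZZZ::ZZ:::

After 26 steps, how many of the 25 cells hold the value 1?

step 0: ::Z::::Z:ZZ:::ZZZZ::ZZ:::
step 1: ::ZZ:::ZZZZZ::Z::ZZ:ZZZ::
step 2: ::ZZZ::Z:::ZZ:ZZ:ZZZZ:ZZ:
step 3: ::Z:ZZ:ZZ::ZZZZZZZ::ZZZZZ
step 4: Z:ZZZZZZZZ:Z:::::ZZ:Z:::Z
step 5: ZZZ::::::ZZZZ::::ZZZZZ::Z
step 6: ::ZZ:::::Z::ZZ:::Z:::ZZ:Z
step 7: Z:ZZZ::::ZZ:ZZZ::ZZ::ZZZZ
step 8: ZZZ:ZZ:::ZZZZ:ZZ:ZZZ:Z:::
step 9: Z:ZZZZZ::Z::ZZZZZZ:ZZZZ::
step 10: ZZZ:::ZZ:ZZ:Z::::ZZZ::ZZ:
step 11: Z:ZZ::ZZZZZZZZ:::Z:ZZ:ZZZ
step 12: ZZZZZ:Z::::::ZZ::ZZZZZZ::
step 13: Z:::ZZZZ:::::ZZZ:Z::::ZZ:
step 14: ZZ::Z::ZZ::::Z:ZZZZ:::ZZZ
step 15: :ZZ:ZZ:ZZZ:::ZZZ::ZZ::Z::
step 16: :ZZZZZZZ:ZZ::Z:ZZ:ZZZ:ZZ:
step 17: :Z:::::ZZZZZ:ZZZZZZ:ZZZZZ
step 18: ZZZ::::Z:::ZZZ::::ZZZ:::Z
step 19: ::ZZ:::ZZ::Z:ZZ:::Z:ZZ::Z
step 20: Z:ZZZ::ZZZ:ZZZZZ::ZZZZZ:Z
step 21: ZZZ:ZZ:Z:ZZZ:::ZZ:Z:::ZZZ
step 22: ::ZZZZZZZZ:ZZ::ZZZZZ::Z::
step 23: ::Z::::::ZZZZZ:Z:::ZZ:ZZ:
step 24: ::ZZ:::::Z:::ZZZZ::ZZZZZZ
step 25: Z:ZZZ::::ZZ::Z::ZZ:Z::::Z
step 26: ZZZ:ZZ:::ZZZ:ZZ:ZZZZZ:::Z

16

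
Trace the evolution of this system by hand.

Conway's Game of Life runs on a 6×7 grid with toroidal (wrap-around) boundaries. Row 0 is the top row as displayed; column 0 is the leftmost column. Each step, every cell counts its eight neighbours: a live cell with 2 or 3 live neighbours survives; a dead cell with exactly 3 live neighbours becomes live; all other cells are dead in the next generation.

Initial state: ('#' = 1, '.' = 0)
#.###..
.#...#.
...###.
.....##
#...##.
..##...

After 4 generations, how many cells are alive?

11

gen 0: #.###..
.#...#.
...###.
.....##
#...##.
..##...
gen 1: ....#..
.#...##
.......
...#...
...###.
..#..##
gen 2: #...#..
.....#.
.......
...#...
..##.##
......#
gen 3: .....##
.......
.......
..###..
..#####
#..##.#
gen 4: #...###
.......
...#...
..#....
##....#
#.#....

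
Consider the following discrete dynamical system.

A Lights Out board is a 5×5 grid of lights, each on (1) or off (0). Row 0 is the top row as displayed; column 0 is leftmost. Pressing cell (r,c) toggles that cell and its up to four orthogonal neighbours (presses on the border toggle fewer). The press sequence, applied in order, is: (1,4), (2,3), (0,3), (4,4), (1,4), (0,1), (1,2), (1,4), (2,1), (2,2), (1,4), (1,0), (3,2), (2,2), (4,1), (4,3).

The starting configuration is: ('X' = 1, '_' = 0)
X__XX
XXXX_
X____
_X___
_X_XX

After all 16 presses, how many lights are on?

gen 0: X__XX
XXXX_
X____
_X___
_X_XX
gen 1: X__X_
XXX_X
X___X
_X___
_X_XX
gen 2: X__X_
XXXXX
X_XX_
_X_X_
_X_XX
gen 3: X_X_X
XXX_X
X_XX_
_X_X_
_X_XX
gen 4: X_X_X
XXX_X
X_XX_
_X_XX
_X___
gen 5: X_X__
XXXX_
X_XXX
_X_XX
_X___
gen 6: _X___
X_XX_
X_XXX
_X_XX
_X___
gen 7: _XX__
XX___
X__XX
_X_XX
_X___
gen 8: _XX_X
XX_XX
X__X_
_X_XX
_X___
gen 9: _XX_X
X__XX
_XXX_
___XX
_X___
gen 10: _XX_X
X_XXX
_____
__XXX
_X___
gen 11: _XX__
X_X__
____X
__XXX
_X___
gen 12: XXX__
_XX__
X___X
__XXX
_X___
gen 13: XXX__
_XX__
X_X_X
_X__X
_XX__
gen 14: XXX__
_X___
XX_XX
_XX_X
_XX__
gen 15: XXX__
_X___
XX_XX
__X_X
X____
gen 16: XXX__
_X___
XX_XX
__XXX
X_XXX

15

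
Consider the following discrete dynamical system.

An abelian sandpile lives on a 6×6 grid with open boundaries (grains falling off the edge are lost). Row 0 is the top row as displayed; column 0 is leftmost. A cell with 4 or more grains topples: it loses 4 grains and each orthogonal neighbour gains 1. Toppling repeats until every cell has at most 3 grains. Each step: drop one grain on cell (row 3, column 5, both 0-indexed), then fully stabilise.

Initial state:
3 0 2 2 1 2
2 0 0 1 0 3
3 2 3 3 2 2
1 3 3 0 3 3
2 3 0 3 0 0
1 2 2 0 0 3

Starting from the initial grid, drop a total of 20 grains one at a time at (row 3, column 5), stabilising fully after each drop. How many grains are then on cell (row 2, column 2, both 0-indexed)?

step 0: 3 0 2 2 1 2
2 0 0 1 0 3
3 2 3 3 2 2
1 3 3 0 3 3
2 3 0 3 0 0
1 2 2 0 0 3
step 1: 3 0 2 2 1 2
2 0 0 1 0 3
3 2 3 3 3 3
1 3 3 1 0 1
2 3 0 3 1 1
1 2 2 0 0 3
step 2: 3 0 2 2 1 2
2 0 0 1 0 3
3 2 3 3 3 3
1 3 3 1 0 2
2 3 0 3 1 1
1 2 2 0 0 3
step 3: 3 0 2 2 1 2
2 0 0 1 0 3
3 2 3 3 3 3
1 3 3 1 0 3
2 3 0 3 1 1
1 2 2 0 0 3
step 4: 3 0 2 2 1 3
3 1 1 2 2 0
0 1 2 1 1 2
3 2 1 3 2 1
3 0 2 3 1 2
1 3 2 0 0 3
step 5: 3 0 2 2 1 3
3 1 1 2 2 0
0 1 2 1 1 2
3 2 1 3 2 2
3 0 2 3 1 2
1 3 2 0 0 3
step 6: 3 0 2 2 1 3
3 1 1 2 2 0
0 1 2 1 1 2
3 2 1 3 2 3
3 0 2 3 1 2
1 3 2 0 0 3
step 7: 3 0 2 2 1 3
3 1 1 2 2 0
0 1 2 1 1 3
3 2 1 3 3 0
3 0 2 3 1 3
1 3 2 0 0 3
step 8: 3 0 2 2 1 3
3 1 1 2 2 0
0 1 2 1 1 3
3 2 1 3 3 1
3 0 2 3 1 3
1 3 2 0 0 3
step 9: 3 0 2 2 1 3
3 1 1 2 2 0
0 1 2 1 1 3
3 2 1 3 3 2
3 0 2 3 1 3
1 3 2 0 0 3
step 10: 3 0 2 2 1 3
3 1 1 2 2 0
0 1 2 1 1 3
3 2 1 3 3 3
3 0 2 3 1 3
1 3 2 0 0 3
step 11: 3 0 2 2 1 3
3 1 1 2 2 1
0 1 2 2 3 0
3 2 2 1 2 3
3 0 3 1 0 2
1 3 2 1 2 0
step 12: 3 0 2 2 1 3
3 1 1 2 2 1
0 1 2 2 3 1
3 2 2 1 3 0
3 0 3 1 0 3
1 3 2 1 2 0
step 13: 3 0 2 2 1 3
3 1 1 2 2 1
0 1 2 2 3 1
3 2 2 1 3 1
3 0 3 1 0 3
1 3 2 1 2 0
step 14: 3 0 2 2 1 3
3 1 1 2 2 1
0 1 2 2 3 1
3 2 2 1 3 2
3 0 3 1 0 3
1 3 2 1 2 0
step 15: 3 0 2 2 1 3
3 1 1 2 2 1
0 1 2 2 3 1
3 2 2 1 3 3
3 0 3 1 0 3
1 3 2 1 2 0
step 16: 3 0 2 2 1 3
3 1 1 2 3 1
0 1 2 3 0 3
3 2 2 2 1 2
3 0 3 1 2 0
1 3 2 1 2 1
step 17: 3 0 2 2 1 3
3 1 1 2 3 1
0 1 2 3 0 3
3 2 2 2 1 3
3 0 3 1 2 0
1 3 2 1 2 1
step 18: 3 0 2 2 1 3
3 1 1 2 3 2
0 1 2 3 1 0
3 2 2 2 2 1
3 0 3 1 2 1
1 3 2 1 2 1
step 19: 3 0 2 2 1 3
3 1 1 2 3 2
0 1 2 3 1 0
3 2 2 2 2 2
3 0 3 1 2 1
1 3 2 1 2 1
step 20: 3 0 2 2 1 3
3 1 1 2 3 2
0 1 2 3 1 0
3 2 2 2 2 3
3 0 3 1 2 1
1 3 2 1 2 1

2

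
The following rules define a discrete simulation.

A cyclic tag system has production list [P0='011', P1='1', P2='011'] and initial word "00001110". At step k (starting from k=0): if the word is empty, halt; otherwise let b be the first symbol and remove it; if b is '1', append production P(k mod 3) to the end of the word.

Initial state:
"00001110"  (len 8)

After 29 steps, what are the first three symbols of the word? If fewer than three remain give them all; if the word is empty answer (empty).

101

0) "00001110"  (len 8)
1) "0001110"  (len 7)
2) "001110"  (len 6)
3) "01110"  (len 5)
4) "1110"  (len 4)
5) "1101"  (len 4)
6) "101011"  (len 6)
7) "01011011"  (len 8)
8) "1011011"  (len 7)
9) "011011011"  (len 9)
10) "11011011"  (len 8)
11) "10110111"  (len 8)
12) "0110111011"  (len 10)
13) "110111011"  (len 9)
14) "101110111"  (len 9)
15) "01110111011"  (len 11)
16) "1110111011"  (len 10)
17) "1101110111"  (len 10)
18) "101110111011"  (len 12)
19) "01110111011011"  (len 14)
20) "1110111011011"  (len 13)
21) "110111011011011"  (len 15)
22) "10111011011011011"  (len 17)
23) "01110110110110111"  (len 17)
24) "1110110110110111"  (len 16)
25) "110110110110111011"  (len 18)
26) "101101101101110111"  (len 18)
27) "01101101101110111011"  (len 20)
28) "1101101101110111011"  (len 19)
29) "1011011011101110111"  (len 19)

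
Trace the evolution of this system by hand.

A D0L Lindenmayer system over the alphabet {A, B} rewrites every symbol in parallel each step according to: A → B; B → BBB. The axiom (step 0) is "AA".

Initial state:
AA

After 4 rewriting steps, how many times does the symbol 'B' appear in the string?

k=0  AA
k=1  BB
k=2  BBBBBB
k=3  BBBBBBBBBBBBBBBBBB
k=4  BBBBBBBBBBBBBBBBBBBBBBBBBBBBBBBBBBBBBBBBBBBBBBBBBBBBBB

54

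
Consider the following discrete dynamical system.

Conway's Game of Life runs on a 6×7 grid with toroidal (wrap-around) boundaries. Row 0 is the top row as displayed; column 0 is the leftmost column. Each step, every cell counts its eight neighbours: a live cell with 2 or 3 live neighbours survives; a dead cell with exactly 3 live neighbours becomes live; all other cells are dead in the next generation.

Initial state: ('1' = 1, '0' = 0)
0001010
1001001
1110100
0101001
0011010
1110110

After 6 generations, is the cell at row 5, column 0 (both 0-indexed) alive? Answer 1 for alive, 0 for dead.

k=0  0001010
1001001
1110100
0101001
0011010
1110110
k=1  0001010
1001011
0000110
0000011
0000010
0100010
k=2  1010010
0001000
1000000
0000001
0000110
0000011
k=3  0000110
0100001
0000000
0000011
0000100
0000000
k=4  0000010
0000010
1000011
0000010
0000010
0000110
k=5  0000011
0000110
0000110
0000110
0000011
0000111
k=6  0000000
0000000
0001001
0000000
0000000
1000100

1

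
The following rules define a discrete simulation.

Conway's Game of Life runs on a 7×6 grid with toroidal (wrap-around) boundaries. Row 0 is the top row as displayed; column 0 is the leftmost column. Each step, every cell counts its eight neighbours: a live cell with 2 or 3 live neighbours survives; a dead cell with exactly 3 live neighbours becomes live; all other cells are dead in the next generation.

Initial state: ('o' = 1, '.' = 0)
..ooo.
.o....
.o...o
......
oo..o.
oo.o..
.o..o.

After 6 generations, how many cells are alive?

t=0: ..ooo.
.o....
.o...o
......
oo..o.
oo.o..
.o..o.
t=1: .oooo.
oo.oo.
o.....
.o...o
ooo..o
...oo.
oo..oo
t=2: ......
o...o.
..o.o.
..o..o
.ooo.o
...o..
oo....
t=3: oo...o
...o.o
.o..o.
o....o
oo.o..
...oo.
......
t=4: o...oo
.oo..o
....o.
..o.oo
oooo..
..ooo.
o...oo
t=5: ...o..
.o.o..
ooo.o.
o.o.oo
o.....
......
oo....
t=6: oo....
oo.oo.
....o.
..o.o.
oo....
oo....
......

13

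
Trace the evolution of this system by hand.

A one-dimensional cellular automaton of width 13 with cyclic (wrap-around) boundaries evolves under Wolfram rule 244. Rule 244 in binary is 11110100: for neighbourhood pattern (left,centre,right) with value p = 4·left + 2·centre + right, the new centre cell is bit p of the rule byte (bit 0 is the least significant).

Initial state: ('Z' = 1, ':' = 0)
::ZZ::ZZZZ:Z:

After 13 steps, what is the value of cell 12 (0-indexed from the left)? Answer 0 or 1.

0) ::ZZ::ZZZZ:Z:
1) :::ZZ::ZZZZZZ
2) Z:::ZZ::ZZZZZ
3) ZZ:::ZZ::ZZZZ
4) ZZZ:::ZZ::ZZZ
5) ZZZZ:::ZZ::ZZ
6) ZZZZZ:::ZZ::Z
7) ZZZZZZ:::ZZ::
8) :ZZZZZZ:::ZZ:
9) ::ZZZZZZ:::ZZ
10) Z::ZZZZZZ:::Z
11) ZZ::ZZZZZZ:::
12) :ZZ::ZZZZZZ::
13) ::ZZ::ZZZZZZ:

0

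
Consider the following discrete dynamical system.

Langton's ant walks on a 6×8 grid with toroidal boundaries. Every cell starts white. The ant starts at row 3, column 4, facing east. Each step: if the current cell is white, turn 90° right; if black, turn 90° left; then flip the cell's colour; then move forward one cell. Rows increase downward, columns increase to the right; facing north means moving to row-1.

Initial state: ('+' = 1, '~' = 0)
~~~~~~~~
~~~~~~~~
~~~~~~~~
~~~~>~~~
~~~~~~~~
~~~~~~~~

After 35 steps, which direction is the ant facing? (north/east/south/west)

south

[0] ~~~~~~~~
~~~~~~~~
~~~~~~~~
~~~~>~~~
~~~~~~~~
~~~~~~~~
[1] ~~~~~~~~
~~~~~~~~
~~~~~~~~
~~~~+~~~
~~~~v~~~
~~~~~~~~
[2] ~~~~~~~~
~~~~~~~~
~~~~~~~~
~~~~+~~~
~~~<+~~~
~~~~~~~~
[3] ~~~~~~~~
~~~~~~~~
~~~~~~~~
~~~^+~~~
~~~++~~~
~~~~~~~~
[4] ~~~~~~~~
~~~~~~~~
~~~~~~~~
~~~+>~~~
~~~++~~~
~~~~~~~~
[5] ~~~~~~~~
~~~~~~~~
~~~~^~~~
~~~+~~~~
~~~++~~~
~~~~~~~~
[6] ~~~~~~~~
~~~~~~~~
~~~~+>~~
~~~+~~~~
~~~++~~~
~~~~~~~~
[7] ~~~~~~~~
~~~~~~~~
~~~~++~~
~~~+~v~~
~~~++~~~
~~~~~~~~
[8] ~~~~~~~~
~~~~~~~~
~~~~++~~
~~~+<+~~
~~~++~~~
~~~~~~~~
[9] ~~~~~~~~
~~~~~~~~
~~~~^+~~
~~~+++~~
~~~++~~~
~~~~~~~~
[10] ~~~~~~~~
~~~~~~~~
~~~<~+~~
~~~+++~~
~~~++~~~
~~~~~~~~
[11] ~~~~~~~~
~~~^~~~~
~~~+~+~~
~~~+++~~
~~~++~~~
~~~~~~~~
[12] ~~~~~~~~
~~~+>~~~
~~~+~+~~
~~~+++~~
~~~++~~~
~~~~~~~~
[13] ~~~~~~~~
~~~++~~~
~~~+v+~~
~~~+++~~
~~~++~~~
~~~~~~~~
[14] ~~~~~~~~
~~~++~~~
~~~<++~~
~~~+++~~
~~~++~~~
~~~~~~~~
[15] ~~~~~~~~
~~~++~~~
~~~~++~~
~~~v++~~
~~~++~~~
~~~~~~~~
[16] ~~~~~~~~
~~~++~~~
~~~~++~~
~~~~>+~~
~~~++~~~
~~~~~~~~
[17] ~~~~~~~~
~~~++~~~
~~~~^+~~
~~~~~+~~
~~~++~~~
~~~~~~~~
[18] ~~~~~~~~
~~~++~~~
~~~<~+~~
~~~~~+~~
~~~++~~~
~~~~~~~~
[19] ~~~~~~~~
~~~^+~~~
~~~+~+~~
~~~~~+~~
~~~++~~~
~~~~~~~~
[20] ~~~~~~~~
~~<~+~~~
~~~+~+~~
~~~~~+~~
~~~++~~~
~~~~~~~~
[21] ~~^~~~~~
~~+~+~~~
~~~+~+~~
~~~~~+~~
~~~++~~~
~~~~~~~~
[22] ~~+>~~~~
~~+~+~~~
~~~+~+~~
~~~~~+~~
~~~++~~~
~~~~~~~~
[23] ~~++~~~~
~~+v+~~~
~~~+~+~~
~~~~~+~~
~~~++~~~
~~~~~~~~
[24] ~~++~~~~
~~<++~~~
~~~+~+~~
~~~~~+~~
~~~++~~~
~~~~~~~~
[25] ~~++~~~~
~~~++~~~
~~v+~+~~
~~~~~+~~
~~~++~~~
~~~~~~~~
[26] ~~++~~~~
~~~++~~~
~<++~+~~
~~~~~+~~
~~~++~~~
~~~~~~~~
[27] ~~++~~~~
~^~++~~~
~+++~+~~
~~~~~+~~
~~~++~~~
~~~~~~~~
[28] ~~++~~~~
~+>++~~~
~+++~+~~
~~~~~+~~
~~~++~~~
~~~~~~~~
[29] ~~++~~~~
~++++~~~
~+v+~+~~
~~~~~+~~
~~~++~~~
~~~~~~~~
[30] ~~++~~~~
~++++~~~
~+~>~+~~
~~~~~+~~
~~~++~~~
~~~~~~~~
[31] ~~++~~~~
~++^+~~~
~+~~~+~~
~~~~~+~~
~~~++~~~
~~~~~~~~
[32] ~~++~~~~
~+<~+~~~
~+~~~+~~
~~~~~+~~
~~~++~~~
~~~~~~~~
[33] ~~++~~~~
~+~~+~~~
~+v~~+~~
~~~~~+~~
~~~++~~~
~~~~~~~~
[34] ~~++~~~~
~+~~+~~~
~<+~~+~~
~~~~~+~~
~~~++~~~
~~~~~~~~
[35] ~~++~~~~
~+~~+~~~
~~+~~+~~
~v~~~+~~
~~~++~~~
~~~~~~~~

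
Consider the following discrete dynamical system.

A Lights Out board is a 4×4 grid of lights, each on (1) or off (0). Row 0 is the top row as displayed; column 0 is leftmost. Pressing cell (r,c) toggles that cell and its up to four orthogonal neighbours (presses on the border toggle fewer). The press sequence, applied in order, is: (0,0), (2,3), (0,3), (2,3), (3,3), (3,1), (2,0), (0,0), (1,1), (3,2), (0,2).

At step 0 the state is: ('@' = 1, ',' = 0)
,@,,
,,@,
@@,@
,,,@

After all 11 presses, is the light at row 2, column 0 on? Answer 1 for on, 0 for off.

[0] ,@,,
,,@,
@@,@
,,,@
[1] @,,,
@,@,
@@,@
,,,@
[2] @,,,
@,@@
@@@,
,,,,
[3] @,@@
@,@,
@@@,
,,,,
[4] @,@@
@,@@
@@,@
,,,@
[5] @,@@
@,@@
@@,,
,,@,
[6] @,@@
@,@@
@,,,
@@,,
[7] @,@@
,,@@
,@,,
,@,,
[8] ,@@@
@,@@
,@,,
,@,,
[9] ,,@@
,@,@
,,,,
,@,,
[10] ,,@@
,@,@
,,@,
,,@@
[11] ,@,,
,@@@
,,@,
,,@@

0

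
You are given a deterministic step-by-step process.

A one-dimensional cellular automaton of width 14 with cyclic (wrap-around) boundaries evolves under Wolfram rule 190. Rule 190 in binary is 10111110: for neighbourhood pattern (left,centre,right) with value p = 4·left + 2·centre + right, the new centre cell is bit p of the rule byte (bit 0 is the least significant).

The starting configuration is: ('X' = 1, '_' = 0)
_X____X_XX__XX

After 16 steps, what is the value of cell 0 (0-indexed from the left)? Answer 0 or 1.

1

k=0  _X____X_XX__XX
k=1  XXX__XXXX_XXX_
k=2  XX_XXXXX_XXX_X
k=3  X_XXXXX_XXX_XX
k=4  _XXXXX_XXX_XXX
k=5  XXXXX_XXX_XXX_
k=6  XXXX_XXX_XXX_X
k=7  XXX_XXX_XXX_XX
k=8  XX_XXX_XXX_XXX
k=9  X_XXX_XXX_XXXX
k=10  _XXX_XXX_XXXXX
k=11  XXX_XXX_XXXXX_
k=12  XX_XXX_XXXXX_X
k=13  X_XXX_XXXXX_XX
k=14  _XXX_XXXXX_XXX
k=15  XXX_XXXXX_XXX_
k=16  XX_XXXXX_XXX_X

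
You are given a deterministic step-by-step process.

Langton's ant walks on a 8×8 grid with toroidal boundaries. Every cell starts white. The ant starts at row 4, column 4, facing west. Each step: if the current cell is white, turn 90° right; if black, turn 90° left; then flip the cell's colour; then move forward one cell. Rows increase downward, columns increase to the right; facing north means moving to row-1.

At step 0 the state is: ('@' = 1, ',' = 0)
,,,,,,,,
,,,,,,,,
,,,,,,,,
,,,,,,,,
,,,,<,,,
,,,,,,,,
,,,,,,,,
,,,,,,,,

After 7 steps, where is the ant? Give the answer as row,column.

4,3

[0] ,,,,,,,,
,,,,,,,,
,,,,,,,,
,,,,,,,,
,,,,<,,,
,,,,,,,,
,,,,,,,,
,,,,,,,,
[1] ,,,,,,,,
,,,,,,,,
,,,,,,,,
,,,,^,,,
,,,,@,,,
,,,,,,,,
,,,,,,,,
,,,,,,,,
[2] ,,,,,,,,
,,,,,,,,
,,,,,,,,
,,,,@>,,
,,,,@,,,
,,,,,,,,
,,,,,,,,
,,,,,,,,
[3] ,,,,,,,,
,,,,,,,,
,,,,,,,,
,,,,@@,,
,,,,@v,,
,,,,,,,,
,,,,,,,,
,,,,,,,,
[4] ,,,,,,,,
,,,,,,,,
,,,,,,,,
,,,,@@,,
,,,,<@,,
,,,,,,,,
,,,,,,,,
,,,,,,,,
[5] ,,,,,,,,
,,,,,,,,
,,,,,,,,
,,,,@@,,
,,,,,@,,
,,,,v,,,
,,,,,,,,
,,,,,,,,
[6] ,,,,,,,,
,,,,,,,,
,,,,,,,,
,,,,@@,,
,,,,,@,,
,,,<@,,,
,,,,,,,,
,,,,,,,,
[7] ,,,,,,,,
,,,,,,,,
,,,,,,,,
,,,,@@,,
,,,^,@,,
,,,@@,,,
,,,,,,,,
,,,,,,,,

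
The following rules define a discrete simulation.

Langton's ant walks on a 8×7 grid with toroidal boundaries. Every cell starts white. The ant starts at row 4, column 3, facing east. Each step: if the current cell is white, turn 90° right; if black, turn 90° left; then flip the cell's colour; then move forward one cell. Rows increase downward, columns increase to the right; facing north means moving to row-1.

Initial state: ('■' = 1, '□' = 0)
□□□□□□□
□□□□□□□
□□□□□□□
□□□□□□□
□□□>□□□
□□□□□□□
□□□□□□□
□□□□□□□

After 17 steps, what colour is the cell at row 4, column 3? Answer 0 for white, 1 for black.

[0] □□□□□□□
□□□□□□□
□□□□□□□
□□□□□□□
□□□>□□□
□□□□□□□
□□□□□□□
□□□□□□□
[1] □□□□□□□
□□□□□□□
□□□□□□□
□□□□□□□
□□□■□□□
□□□v□□□
□□□□□□□
□□□□□□□
[2] □□□□□□□
□□□□□□□
□□□□□□□
□□□□□□□
□□□■□□□
□□<■□□□
□□□□□□□
□□□□□□□
[3] □□□□□□□
□□□□□□□
□□□□□□□
□□□□□□□
□□^■□□□
□□■■□□□
□□□□□□□
□□□□□□□
[4] □□□□□□□
□□□□□□□
□□□□□□□
□□□□□□□
□□■>□□□
□□■■□□□
□□□□□□□
□□□□□□□
[5] □□□□□□□
□□□□□□□
□□□□□□□
□□□^□□□
□□■□□□□
□□■■□□□
□□□□□□□
□□□□□□□
[6] □□□□□□□
□□□□□□□
□□□□□□□
□□□■>□□
□□■□□□□
□□■■□□□
□□□□□□□
□□□□□□□
[7] □□□□□□□
□□□□□□□
□□□□□□□
□□□■■□□
□□■□v□□
□□■■□□□
□□□□□□□
□□□□□□□
[8] □□□□□□□
□□□□□□□
□□□□□□□
□□□■■□□
□□■<■□□
□□■■□□□
□□□□□□□
□□□□□□□
[9] □□□□□□□
□□□□□□□
□□□□□□□
□□□^■□□
□□■■■□□
□□■■□□□
□□□□□□□
□□□□□□□
[10] □□□□□□□
□□□□□□□
□□□□□□□
□□<□■□□
□□■■■□□
□□■■□□□
□□□□□□□
□□□□□□□
[11] □□□□□□□
□□□□□□□
□□^□□□□
□□■□■□□
□□■■■□□
□□■■□□□
□□□□□□□
□□□□□□□
[12] □□□□□□□
□□□□□□□
□□■>□□□
□□■□■□□
□□■■■□□
□□■■□□□
□□□□□□□
□□□□□□□
[13] □□□□□□□
□□□□□□□
□□■■□□□
□□■v■□□
□□■■■□□
□□■■□□□
□□□□□□□
□□□□□□□
[14] □□□□□□□
□□□□□□□
□□■■□□□
□□<■■□□
□□■■■□□
□□■■□□□
□□□□□□□
□□□□□□□
[15] □□□□□□□
□□□□□□□
□□■■□□□
□□□■■□□
□□v■■□□
□□■■□□□
□□□□□□□
□□□□□□□
[16] □□□□□□□
□□□□□□□
□□■■□□□
□□□■■□□
□□□>■□□
□□■■□□□
□□□□□□□
□□□□□□□
[17] □□□□□□□
□□□□□□□
□□■■□□□
□□□^■□□
□□□□■□□
□□■■□□□
□□□□□□□
□□□□□□□

0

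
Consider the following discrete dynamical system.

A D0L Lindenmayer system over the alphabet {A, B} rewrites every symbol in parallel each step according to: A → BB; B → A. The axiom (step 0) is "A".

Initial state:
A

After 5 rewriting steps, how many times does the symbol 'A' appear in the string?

0

t=0: A
t=1: BB
t=2: AA
t=3: BBBB
t=4: AAAA
t=5: BBBBBBBB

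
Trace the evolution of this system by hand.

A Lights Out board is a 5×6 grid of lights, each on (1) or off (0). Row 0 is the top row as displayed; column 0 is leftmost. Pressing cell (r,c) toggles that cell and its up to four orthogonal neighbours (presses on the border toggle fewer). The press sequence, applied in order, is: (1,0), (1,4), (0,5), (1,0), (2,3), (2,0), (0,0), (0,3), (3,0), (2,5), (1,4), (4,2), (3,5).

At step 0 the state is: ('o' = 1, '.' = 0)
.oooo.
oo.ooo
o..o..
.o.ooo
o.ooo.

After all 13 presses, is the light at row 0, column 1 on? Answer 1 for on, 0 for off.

0

0) .oooo.
oo.ooo
o..o..
.o.ooo
o.ooo.
1) ooooo.
...ooo
...o..
.o.ooo
o.ooo.
2) oooo..
......
...oo.
.o.ooo
o.ooo.
3) oooooo
.....o
...oo.
.o.ooo
o.ooo.
4) .ooooo
oo...o
o..oo.
.o.ooo
o.ooo.
5) .ooooo
oo.o.o
o.o...
.o..oo
o.ooo.
6) .ooooo
.o.o.o
.oo...
oo..oo
o.ooo.
7) o.oooo
oo.o.o
.oo...
oo..oo
o.ooo.
8) o....o
oo...o
.oo...
oo..oo
o.ooo.
9) o....o
oo...o
ooo...
....oo
..ooo.
10) o....o
oo....
ooo.oo
....o.
..ooo.
11) o...oo
oo.ooo
ooo..o
....o.
..ooo.
12) o...oo
oo.ooo
ooo..o
..o.o.
.o..o.
13) o...oo
oo.ooo
ooo...
..o..o
.o..oo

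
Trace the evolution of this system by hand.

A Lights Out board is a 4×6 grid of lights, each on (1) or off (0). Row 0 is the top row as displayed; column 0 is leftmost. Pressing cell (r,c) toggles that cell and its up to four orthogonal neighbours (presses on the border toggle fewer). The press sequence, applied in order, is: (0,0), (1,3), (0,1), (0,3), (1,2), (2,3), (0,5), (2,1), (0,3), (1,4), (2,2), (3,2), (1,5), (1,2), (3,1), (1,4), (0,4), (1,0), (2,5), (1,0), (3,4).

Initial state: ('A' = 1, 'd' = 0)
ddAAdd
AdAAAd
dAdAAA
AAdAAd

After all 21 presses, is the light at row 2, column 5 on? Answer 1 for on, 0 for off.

0) ddAAdd
AdAAAd
dAdAAA
AAdAAd
1) AAAAdd
ddAAAd
dAdAAA
AAdAAd
2) AAAddd
dddddd
dAddAA
AAdAAd
3) dddddd
dAdddd
dAddAA
AAdAAd
4) ddAAAd
dAdAdd
dAddAA
AAdAAd
5) dddAAd
ddAddd
dAAdAA
AAdAAd
6) dddAAd
ddAAdd
dAdAdA
AAddAd
7) dddAdA
ddAAdA
dAdAdA
AAddAd
8) dddAdA
dAAAdA
AdAAdA
AdddAd
9) ddAdAA
dAAddA
AdAAdA
AdddAd
10) ddAddA
dAAAAd
AdAAAA
AdddAd
11) ddAddA
dAdAAd
AAddAA
AdAdAd
12) ddAddA
dAdAAd
AAAdAA
AAdAAd
13) ddAddd
dAdAdA
AAAdAd
AAdAAd
14) dddddd
ddAddA
AAddAd
AAdAAd
15) dddddd
ddAddA
AdddAd
ddAAAd
16) ddddAd
ddAAAd
Addddd
ddAAAd
17) dddAdA
ddAAdd
Addddd
ddAAAd
18) AddAdA
AAAAdd
dddddd
ddAAAd
19) AddAdA
AAAAdA
ddddAA
ddAAAA
20) dddAdA
ddAAdA
AdddAA
ddAAAA
21) dddAdA
ddAAdA
AddddA
ddAddd

1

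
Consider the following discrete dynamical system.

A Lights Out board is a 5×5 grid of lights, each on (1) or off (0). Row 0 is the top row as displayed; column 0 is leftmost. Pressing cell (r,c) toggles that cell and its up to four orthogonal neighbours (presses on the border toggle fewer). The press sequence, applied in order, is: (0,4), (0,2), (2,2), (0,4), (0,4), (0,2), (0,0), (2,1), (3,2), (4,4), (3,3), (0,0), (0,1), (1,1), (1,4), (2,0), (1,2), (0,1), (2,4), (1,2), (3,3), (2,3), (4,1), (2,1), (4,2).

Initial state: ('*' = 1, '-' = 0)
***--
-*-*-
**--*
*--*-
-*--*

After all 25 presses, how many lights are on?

t=0: ***--
-*-*-
**--*
*--*-
-*--*
t=1: *****
-*-**
**--*
*--*-
-*--*
t=2: *---*
-****
**--*
*--*-
-*--*
t=3: *---*
-*-**
*-***
*-**-
-*--*
t=4: *--*-
-*-*-
*-***
*-**-
-*--*
t=5: *---*
-*-**
*-***
*-**-
-*--*
t=6: *****
-****
*-***
*-**-
-*--*
t=7: --***
*****
*-***
*-**-
-*--*
t=8: --***
*-***
-*-**
****-
-*--*
t=9: --***
*-***
-****
*----
-**-*
t=10: --***
*-***
-****
*---*
-***-
t=11: --***
*-***
-**-*
*-**-
-**--
t=12: *****
--***
-**-*
*-**-
-**--
t=13: ---**
-****
-**-*
*-**-
-**--
t=14: -*-**
*--**
--*-*
*-**-
-**--
t=15: -*-*-
*----
--*--
*-**-
-**--
t=16: -*-*-
-----
***--
--**-
-**--
t=17: -***-
-***-
**---
--**-
-**--
t=18: *--*-
--**-
**---
--**-
-**--
t=19: *--*-
--***
**-**
--***
-**--
t=20: *-**-
-*--*
*****
--***
-**--
t=21: *-**-
-*--*
***-*
-----
-***-
t=22: *-**-
-*-**
**-*-
---*-
-***-
t=23: *-**-
-*-**
**-*-
-*-*-
*--*-
t=24: *-**-
---**
--**-
---*-
*--*-
t=25: *-**-
---**
--**-
--**-
***--

12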